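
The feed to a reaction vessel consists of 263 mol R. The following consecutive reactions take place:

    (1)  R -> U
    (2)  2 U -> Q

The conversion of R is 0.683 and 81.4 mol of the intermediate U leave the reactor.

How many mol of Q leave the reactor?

Conversion of R: R consumed = 1ξ₁ = 0.683 × 263 → ξ₁ = 179.6 mol.
U balance: n_U = 0 + 1ξ₁ − 2ξ₂ = 81.4 → ξ₂ = (1·179.6 − 81.4)/2 = 49.11 mol.
Outlet amounts (n = n₀ + Σ ν·ξ):
  R: 263 − 1(179.6) = 83.37
  U: 0 + 1(179.6) − 2(49.11) = 81.4
  Q: 0 + 1(49.11) = 49.11

49.1 mol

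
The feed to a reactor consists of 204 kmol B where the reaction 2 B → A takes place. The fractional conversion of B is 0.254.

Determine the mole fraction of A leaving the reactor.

0.145

B reacted = 0.254 × 204 = 51.82 kmol; ν_B = −2, so ξ = 51.82/2 = 25.91 kmol.
Outlet amounts (n = n₀ + ν ξ):
  B: 204 − 2(25.91) = 152.2
  A: 0 + 1(25.91) = 25.91
Total out = 178.1 kmol; y_A = 25.91 / 178.1 = 0.1455.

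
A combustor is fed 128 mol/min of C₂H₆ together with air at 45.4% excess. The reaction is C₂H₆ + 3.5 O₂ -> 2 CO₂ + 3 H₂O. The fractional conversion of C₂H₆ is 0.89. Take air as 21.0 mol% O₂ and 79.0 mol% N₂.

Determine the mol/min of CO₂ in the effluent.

228 mol/min

Stoichiometric O₂ = 3.5 × 128 = 448 mol/min; O₂ fed = 448 × 1.454 = 651.4 mol/min.
N₂ fed = 651.4 × 79/21 = 2450 mol/min.
Fuel reacted = 0.89 × 128 → ξ = 113.9 mol/min.
Outlet (n = n₀ + ν ξ):
  C₂H₆: 128 − 1(113.9) = 14.08
  O₂: 651.4 − 3.5(113.9) = 252.7
  N₂: 2450 (inert)
  CO₂: 0 + 2(113.9) = 227.8
  H₂O: 0 + 3(113.9) = 341.8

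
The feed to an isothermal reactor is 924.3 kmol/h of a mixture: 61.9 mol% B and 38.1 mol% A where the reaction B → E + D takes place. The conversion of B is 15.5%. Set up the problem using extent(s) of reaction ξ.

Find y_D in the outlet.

B reacted = 0.155 × 572.1 = 88.68 kmol/h; ν_B = −1, so ξ = 88.68/1 = 88.68 kmol/h.
Outlet amounts (n = n₀ + ν ξ):
  B: 572.1 − 1(88.68) = 483.5
  E: 0 + 1(88.68) = 88.68
  D: 0 + 1(88.68) = 88.68
  A: 352.2 (inert)
Total out = 1013 kmol/h; y_D = 88.68 / 1013 = 0.08755.

0.0875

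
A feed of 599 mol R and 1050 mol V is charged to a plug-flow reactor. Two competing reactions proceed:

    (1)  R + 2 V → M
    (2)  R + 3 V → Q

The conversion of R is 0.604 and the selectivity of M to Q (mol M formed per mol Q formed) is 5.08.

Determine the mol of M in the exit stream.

Conversion of R: R consumed = 0.604 × 599 = 361.8 mol = 1ξ₁ + 1ξ₂.
Selectivity: 1ξ₁ / (1ξ₂) = 5.08 → ξ₁ = 5.08 ξ₂.
Substitute: (1·5.08 + 1) ξ₂ = 361.8 → ξ₂ = 59.51 mol, ξ₁ = 302.3 mol.
Outlet amounts (n = n₀ + Σ ν·ξ):
  R: 599 − 1(302.3) − 1(59.51) = 237.2
  V: 1050 − 2(302.3) − 3(59.51) = 266.9
  M: 0 + 1(302.3) = 302.3
  Q: 0 + 1(59.51) = 59.51

302 mol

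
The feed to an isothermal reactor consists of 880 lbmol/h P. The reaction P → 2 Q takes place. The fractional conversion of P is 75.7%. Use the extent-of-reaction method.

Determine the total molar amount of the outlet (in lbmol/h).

1550 lbmol/h

P reacted = 0.757 × 880 = 666.2 lbmol/h; ν_P = −1, so ξ = 666.2/1 = 666.2 lbmol/h.
Outlet amounts (n = n₀ + ν ξ):
  P: 880 − 1(666.2) = 213.8
  Q: 0 + 2(666.2) = 1332
Total out = 213.8 + 1332 = 1546 lbmol/h.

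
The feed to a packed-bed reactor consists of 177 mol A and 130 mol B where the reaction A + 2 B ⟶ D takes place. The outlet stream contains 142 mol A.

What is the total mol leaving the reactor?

For A: n = n₀ − 1ξ → 142 = 177 − 1ξ, giving ξ = 35 mol.
Outlet amounts (n = n₀ + ν ξ):
  A: 177 − 1(35) = 142
  B: 130 − 2(35) = 60
  D: 0 + 1(35) = 35
Total out = 142 + 60 + 35 = 237 mol.

237 mol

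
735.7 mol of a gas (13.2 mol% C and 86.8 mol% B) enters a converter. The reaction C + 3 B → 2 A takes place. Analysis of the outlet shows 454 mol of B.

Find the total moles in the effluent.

For B: n = n₀ − 3ξ → 454 = 638.6 − 3ξ, giving ξ = 61.53 mol.
Outlet amounts (n = n₀ + ν ξ):
  C: 97.11 − 1(61.53) = 35.58
  B: 638.6 − 3(61.53) = 454
  A: 0 + 2(61.53) = 123.1
Total out = 35.58 + 454 + 123.1 = 612.6 mol.

613 mol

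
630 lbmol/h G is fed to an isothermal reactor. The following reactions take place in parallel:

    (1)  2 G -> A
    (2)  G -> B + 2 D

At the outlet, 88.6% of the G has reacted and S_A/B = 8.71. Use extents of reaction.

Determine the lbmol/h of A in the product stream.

Conversion of G: G consumed = 0.886 × 630 = 558.2 lbmol/h = 2ξ₁ + 1ξ₂.
Selectivity: 1ξ₁ / (1ξ₂) = 8.71 → ξ₁ = 8.71 ξ₂.
Substitute: (2·8.71 + 1) ξ₂ = 558.2 → ξ₂ = 30.3 lbmol/h, ξ₁ = 263.9 lbmol/h.
Outlet amounts (n = n₀ + Σ ν·ξ):
  G: 630 − 2(263.9) − 1(30.3) = 71.82
  A: 0 + 1(263.9) = 263.9
  B: 0 + 1(30.3) = 30.3
  D: 0 + 2(30.3) = 60.61

264 lbmol/h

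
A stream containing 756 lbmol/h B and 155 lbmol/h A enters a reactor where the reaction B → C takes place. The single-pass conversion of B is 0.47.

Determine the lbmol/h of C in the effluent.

355 lbmol/h

B reacted = 0.47 × 756 = 355.3 lbmol/h; ν_B = −1, so ξ = 355.3/1 = 355.3 lbmol/h.
Outlet amounts (n = n₀ + ν ξ):
  B: 756 − 1(355.3) = 400.7
  C: 0 + 1(355.3) = 355.3
  A: 155 (inert)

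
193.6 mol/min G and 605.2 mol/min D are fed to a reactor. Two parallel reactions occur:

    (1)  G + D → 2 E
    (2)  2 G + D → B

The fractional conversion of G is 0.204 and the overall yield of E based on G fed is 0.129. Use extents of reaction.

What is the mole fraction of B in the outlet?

Yield of E: 2ξ₁ / 193.6 = 0.129 → ξ₁ = 12.49 mol/min.
Conversion of G: 1ξ₁ + 2ξ₂ = 0.204 × 193.6 = 39.49 → ξ₂ = 13.5 mol/min.
Outlet amounts (n = n₀ + Σ ν·ξ):
  G: 193.6 − 1(12.49) − 2(13.5) = 154.1
  D: 605.2 − 1(12.49) − 1(13.5) = 579.2
  E: 0 + 2(12.49) = 24.97
  B: 0 + 1(13.5) = 13.5
Total out = 771.8 mol/min; y_B = 13.5 / 771.8 = 0.0175.

0.0175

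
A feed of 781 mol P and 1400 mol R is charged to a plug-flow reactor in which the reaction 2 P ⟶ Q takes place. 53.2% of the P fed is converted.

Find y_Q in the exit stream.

P reacted = 0.532 × 781 = 415.5 mol; ν_P = −2, so ξ = 415.5/2 = 207.7 mol.
Outlet amounts (n = n₀ + ν ξ):
  P: 781 − 2(207.7) = 365.5
  Q: 0 + 1(207.7) = 207.7
  R: 1400 (inert)
Total out = 1973 mol; y_Q = 207.7 / 1973 = 0.1053.

0.105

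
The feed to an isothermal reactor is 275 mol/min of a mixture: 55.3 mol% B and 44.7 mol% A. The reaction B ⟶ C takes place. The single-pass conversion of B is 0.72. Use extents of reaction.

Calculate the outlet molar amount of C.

109 mol/min

B reacted = 0.72 × 152.1 = 109.5 mol/min; ν_B = −1, so ξ = 109.5/1 = 109.5 mol/min.
Outlet amounts (n = n₀ + ν ξ):
  B: 152.1 − 1(109.5) = 42.58
  C: 0 + 1(109.5) = 109.5
  A: 122.9 (inert)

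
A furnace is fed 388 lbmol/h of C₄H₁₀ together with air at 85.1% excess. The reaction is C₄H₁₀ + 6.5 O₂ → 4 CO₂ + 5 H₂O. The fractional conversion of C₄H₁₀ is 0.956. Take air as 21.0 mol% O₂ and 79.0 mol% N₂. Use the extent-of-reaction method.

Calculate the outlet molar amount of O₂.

2260 lbmol/h

Stoichiometric O₂ = 6.5 × 388 = 2522 lbmol/h; O₂ fed = 2522 × 1.851 = 4668 lbmol/h.
N₂ fed = 4668 × 79/21 = 17560 lbmol/h.
Fuel reacted = 0.956 × 388 → ξ = 370.9 lbmol/h.
Outlet (n = n₀ + ν ξ):
  C₄H₁₀: 388 − 1(370.9) = 17.07
  O₂: 4668 − 6.5(370.9) = 2257
  N₂: 17560 (inert)
  CO₂: 0 + 4(370.9) = 1484
  H₂O: 0 + 5(370.9) = 1855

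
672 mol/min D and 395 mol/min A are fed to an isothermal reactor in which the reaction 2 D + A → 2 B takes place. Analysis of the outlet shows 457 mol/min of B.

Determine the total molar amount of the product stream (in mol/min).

For B: n = n₀ + 2ξ → 457 = 0 + 2ξ, giving ξ = 228.5 mol/min.
Outlet amounts (n = n₀ + ν ξ):
  D: 672 − 2(228.5) = 215
  A: 395 − 1(228.5) = 166.5
  B: 0 + 2(228.5) = 457
Total out = 215 + 166.5 + 457 = 838.5 mol/min.

838 mol/min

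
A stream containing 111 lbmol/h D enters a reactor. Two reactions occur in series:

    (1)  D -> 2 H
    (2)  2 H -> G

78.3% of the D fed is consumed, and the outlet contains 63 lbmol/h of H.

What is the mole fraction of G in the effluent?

0.389

Conversion of D: D consumed = 1ξ₁ = 0.783 × 111 → ξ₁ = 86.91 lbmol/h.
H balance: n_H = 0 + 2ξ₁ − 2ξ₂ = 63 → ξ₂ = (2·86.91 − 63)/2 = 55.41 lbmol/h.
Outlet amounts (n = n₀ + Σ ν·ξ):
  D: 111 − 1(86.91) = 24.09
  H: 0 + 2(86.91) − 2(55.41) = 63
  G: 0 + 1(55.41) = 55.41
Total out = 142.5 lbmol/h; y_G = 55.41 / 142.5 = 0.3889.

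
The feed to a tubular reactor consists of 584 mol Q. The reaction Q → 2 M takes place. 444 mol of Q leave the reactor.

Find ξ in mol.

For Q: n = n₀ − 1ξ → 444 = 584 − 1ξ, giving ξ = 140 mol.
Outlet amounts (n = n₀ + ν ξ):
  Q: 584 − 1(140) = 444
  M: 0 + 2(140) = 280

ξ = 140 mol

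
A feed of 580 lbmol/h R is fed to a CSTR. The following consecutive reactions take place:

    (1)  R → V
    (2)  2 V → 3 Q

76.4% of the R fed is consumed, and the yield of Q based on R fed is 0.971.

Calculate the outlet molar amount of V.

67.7 lbmol/h

Conversion of R: R consumed = 1ξ₁ = 0.764 × 580 → ξ₁ = 443.1 lbmol/h.
Yield of Q: 3ξ₂ / 580 = 0.971 → ξ₂ = 187.7 lbmol/h.
Outlet amounts (n = n₀ + Σ ν·ξ):
  R: 580 − 1(443.1) = 136.9
  V: 0 + 1(443.1) − 2(187.7) = 67.67
  Q: 0 + 3(187.7) = 563.2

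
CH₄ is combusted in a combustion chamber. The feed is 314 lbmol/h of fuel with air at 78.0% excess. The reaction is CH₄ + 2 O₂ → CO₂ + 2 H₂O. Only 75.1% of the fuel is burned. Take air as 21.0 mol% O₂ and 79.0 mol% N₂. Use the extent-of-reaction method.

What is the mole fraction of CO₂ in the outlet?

0.0418

Stoichiometric O₂ = 2 × 314 = 628 lbmol/h; O₂ fed = 628 × 1.780 = 1118 lbmol/h.
N₂ fed = 1118 × 79/21 = 4205 lbmol/h.
Fuel reacted = 0.751 × 314 → ξ = 235.8 lbmol/h.
Outlet (n = n₀ + ν ξ):
  CH₄: 314 − 1(235.8) = 78.19
  O₂: 1118 − 2(235.8) = 646.2
  N₂: 4205 (inert)
  CO₂: 0 + 1(235.8) = 235.8
  H₂O: 0 + 2(235.8) = 471.6
Total out = 5637 lbmol/h; y_CO₂ = 235.8 / 5637 = 0.04183.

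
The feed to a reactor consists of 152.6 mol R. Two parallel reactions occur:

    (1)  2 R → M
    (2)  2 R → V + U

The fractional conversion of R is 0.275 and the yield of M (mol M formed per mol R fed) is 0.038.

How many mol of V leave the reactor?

Yield of M: 1ξ₁ / 152.6 = 0.038 → ξ₁ = 5.799 mol.
Conversion of R: 2ξ₁ + 2ξ₂ = 0.275 × 152.6 = 41.97 → ξ₂ = 15.18 mol.
Outlet amounts (n = n₀ + Σ ν·ξ):
  R: 152.6 − 2(5.799) − 2(15.18) = 110.6
  M: 0 + 1(5.799) = 5.799
  V: 0 + 1(15.18) = 15.18
  U: 0 + 1(15.18) = 15.18

15.2 mol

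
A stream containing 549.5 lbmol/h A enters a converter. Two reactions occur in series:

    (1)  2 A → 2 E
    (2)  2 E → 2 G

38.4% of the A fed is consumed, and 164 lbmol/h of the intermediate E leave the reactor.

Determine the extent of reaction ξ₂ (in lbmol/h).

ξ₂ = 23.5 lbmol/h

Conversion of A: A consumed = 2ξ₁ = 0.384 × 549.5 → ξ₁ = 105.5 lbmol/h.
E balance: n_E = 0 + 2ξ₁ − 2ξ₂ = 164 → ξ₂ = (2·105.5 − 164)/2 = 23.5 lbmol/h.
Outlet amounts (n = n₀ + Σ ν·ξ):
  A: 549.5 − 2(105.5) = 338.5
  E: 0 + 2(105.5) − 2(23.5) = 164
  G: 0 + 2(23.5) = 47.01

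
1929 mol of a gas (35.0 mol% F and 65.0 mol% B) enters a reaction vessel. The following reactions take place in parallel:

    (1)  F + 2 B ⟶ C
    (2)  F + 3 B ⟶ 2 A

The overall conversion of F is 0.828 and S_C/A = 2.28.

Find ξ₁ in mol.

Conversion of F: F consumed = 0.828 × 675.1 = 559 mol = 1ξ₁ + 1ξ₂.
Selectivity: 1ξ₁ / (2ξ₂) = 2.28 → ξ₁ = 4.56 ξ₂.
Substitute: (1·4.56 + 1) ξ₂ = 559 → ξ₂ = 100.5 mol, ξ₁ = 458.5 mol.
Outlet amounts (n = n₀ + Σ ν·ξ):
  F: 675.1 − 1(458.5) − 1(100.5) = 116.1
  B: 1254 − 2(458.5) − 3(100.5) = 35.26
  C: 0 + 1(458.5) = 458.5
  A: 0 + 2(100.5) = 201.1

ξ₁ = 458 mol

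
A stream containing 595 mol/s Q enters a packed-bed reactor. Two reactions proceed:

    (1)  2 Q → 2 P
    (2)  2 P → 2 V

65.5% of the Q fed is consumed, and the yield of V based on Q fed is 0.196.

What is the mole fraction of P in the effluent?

Conversion of Q: Q consumed = 2ξ₁ = 0.655 × 595 → ξ₁ = 194.9 mol/s.
Yield of V: 2ξ₂ / 595 = 0.196 → ξ₂ = 58.31 mol/s.
Outlet amounts (n = n₀ + Σ ν·ξ):
  Q: 595 − 2(194.9) = 205.3
  P: 0 + 2(194.9) − 2(58.31) = 273.1
  V: 0 + 2(58.31) = 116.6
Total out = 595 mol/s; y_P = 273.1 / 595 = 0.459.

0.459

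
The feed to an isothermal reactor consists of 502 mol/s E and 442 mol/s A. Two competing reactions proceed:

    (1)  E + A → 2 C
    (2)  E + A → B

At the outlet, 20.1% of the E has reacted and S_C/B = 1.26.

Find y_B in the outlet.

Conversion of E: E consumed = 0.201 × 502 = 100.9 mol/s = 1ξ₁ + 1ξ₂.
Selectivity: 2ξ₁ / (1ξ₂) = 1.26 → ξ₁ = 0.63 ξ₂.
Substitute: (1·0.63 + 1) ξ₂ = 100.9 → ξ₂ = 61.9 mol/s, ξ₁ = 39 mol/s.
Outlet amounts (n = n₀ + Σ ν·ξ):
  E: 502 − 1(39) − 1(61.9) = 401.1
  A: 442 − 1(39) − 1(61.9) = 341.1
  C: 0 + 2(39) = 78
  B: 0 + 1(61.9) = 61.9
Total out = 882.1 mol/s; y_B = 61.9 / 882.1 = 0.07018.

0.0702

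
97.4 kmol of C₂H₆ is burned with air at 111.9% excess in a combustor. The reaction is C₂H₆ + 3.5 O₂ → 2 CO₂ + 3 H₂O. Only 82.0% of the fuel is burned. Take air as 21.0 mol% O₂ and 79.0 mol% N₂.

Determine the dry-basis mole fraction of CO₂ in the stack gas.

Stoichiometric O₂ = 3.5 × 97.4 = 340.9 kmol; O₂ fed = 340.9 × 2.119 = 722.4 kmol.
N₂ fed = 722.4 × 79/21 = 2717 kmol.
Fuel reacted = 0.82 × 97.4 → ξ = 79.87 kmol.
Outlet (n = n₀ + ν ξ):
  C₂H₆: 97.4 − 1(79.87) = 17.53
  O₂: 722.4 − 3.5(79.87) = 442.8
  N₂: 2717 (inert)
  CO₂: 0 + 2(79.87) = 159.7
  H₂O: 0 + 3(79.87) = 239.6
Dry total = 3338 kmol; y_CO₂ (dry) = 159.7 / 3338 = 0.04786.

0.0479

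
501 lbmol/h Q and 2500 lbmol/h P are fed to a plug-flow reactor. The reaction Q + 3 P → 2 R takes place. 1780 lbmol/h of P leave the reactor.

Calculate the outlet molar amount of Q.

261 lbmol/h

For P: n = n₀ − 3ξ → 1780 = 2500 − 3ξ, giving ξ = 240 lbmol/h.
Outlet amounts (n = n₀ + ν ξ):
  Q: 501 − 1(240) = 261
  P: 2500 − 3(240) = 1780
  R: 0 + 2(240) = 480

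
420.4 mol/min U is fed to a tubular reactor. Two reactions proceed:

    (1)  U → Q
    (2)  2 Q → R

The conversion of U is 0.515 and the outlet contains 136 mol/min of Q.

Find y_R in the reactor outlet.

Conversion of U: U consumed = 1ξ₁ = 0.515 × 420.4 → ξ₁ = 216.5 mol/min.
Q balance: n_Q = 0 + 1ξ₁ − 2ξ₂ = 136 → ξ₂ = (1·216.5 − 136)/2 = 40.25 mol/min.
Outlet amounts (n = n₀ + Σ ν·ξ):
  U: 420.4 − 1(216.5) = 203.9
  Q: 0 + 1(216.5) − 2(40.25) = 136
  R: 0 + 1(40.25) = 40.25
Total out = 380.1 mol/min; y_R = 40.25 / 380.1 = 0.1059.

0.106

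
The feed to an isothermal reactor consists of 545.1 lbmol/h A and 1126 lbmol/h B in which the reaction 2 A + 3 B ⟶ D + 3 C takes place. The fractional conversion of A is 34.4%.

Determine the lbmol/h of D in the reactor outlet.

93.8 lbmol/h

A reacted = 0.344 × 545.1 = 187.5 lbmol/h; ν_A = −2, so ξ = 187.5/2 = 93.76 lbmol/h.
Outlet amounts (n = n₀ + ν ξ):
  A: 545.1 − 2(93.76) = 357.6
  B: 1126 − 3(93.76) = 844.7
  D: 0 + 1(93.76) = 93.76
  C: 0 + 3(93.76) = 281.3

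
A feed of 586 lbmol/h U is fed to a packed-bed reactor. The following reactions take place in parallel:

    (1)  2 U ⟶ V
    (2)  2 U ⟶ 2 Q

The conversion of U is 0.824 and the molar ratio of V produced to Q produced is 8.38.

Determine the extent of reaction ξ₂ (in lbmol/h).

Conversion of U: U consumed = 0.824 × 586 = 482.9 lbmol/h = 2ξ₁ + 2ξ₂.
Selectivity: 1ξ₁ / (2ξ₂) = 8.38 → ξ₁ = 16.76 ξ₂.
Substitute: (2·16.76 + 2) ξ₂ = 482.9 → ξ₂ = 13.59 lbmol/h, ξ₁ = 227.8 lbmol/h.
Outlet amounts (n = n₀ + Σ ν·ξ):
  U: 586 − 2(227.8) − 2(13.59) = 103.1
  V: 0 + 1(227.8) = 227.8
  Q: 0 + 2(13.59) = 27.19

ξ₂ = 13.6 lbmol/h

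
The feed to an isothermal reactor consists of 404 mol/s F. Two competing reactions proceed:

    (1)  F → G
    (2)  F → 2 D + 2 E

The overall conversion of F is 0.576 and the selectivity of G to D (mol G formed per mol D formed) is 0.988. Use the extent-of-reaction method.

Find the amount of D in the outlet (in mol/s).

Conversion of F: F consumed = 0.576 × 404 = 232.7 mol/s = 1ξ₁ + 1ξ₂.
Selectivity: 1ξ₁ / (2ξ₂) = 0.988 → ξ₁ = 1.976 ξ₂.
Substitute: (1·1.976 + 1) ξ₂ = 232.7 → ξ₂ = 78.19 mol/s, ξ₁ = 154.5 mol/s.
Outlet amounts (n = n₀ + Σ ν·ξ):
  F: 404 − 1(154.5) − 1(78.19) = 171.3
  G: 0 + 1(154.5) = 154.5
  D: 0 + 2(78.19) = 156.4
  E: 0 + 2(78.19) = 156.4

156 mol/s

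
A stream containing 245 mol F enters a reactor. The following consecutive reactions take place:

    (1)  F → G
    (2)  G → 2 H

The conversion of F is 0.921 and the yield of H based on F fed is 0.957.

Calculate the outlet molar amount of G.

Conversion of F: F consumed = 1ξ₁ = 0.921 × 245 → ξ₁ = 225.6 mol.
Yield of H: 2ξ₂ / 245 = 0.957 → ξ₂ = 117.2 mol.
Outlet amounts (n = n₀ + Σ ν·ξ):
  F: 245 − 1(225.6) = 19.35
  G: 0 + 1(225.6) − 1(117.2) = 108.4
  H: 0 + 2(117.2) = 234.5

108 mol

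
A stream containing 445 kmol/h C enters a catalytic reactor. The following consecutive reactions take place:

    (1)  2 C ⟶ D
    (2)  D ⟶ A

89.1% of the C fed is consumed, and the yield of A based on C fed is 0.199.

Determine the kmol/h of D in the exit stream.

110 kmol/h

Conversion of C: C consumed = 2ξ₁ = 0.891 × 445 → ξ₁ = 198.2 kmol/h.
Yield of A: 1ξ₂ / 445 = 0.199 → ξ₂ = 88.56 kmol/h.
Outlet amounts (n = n₀ + Σ ν·ξ):
  C: 445 − 2(198.2) = 48.5
  D: 0 + 1(198.2) − 1(88.56) = 109.7
  A: 0 + 1(88.56) = 88.56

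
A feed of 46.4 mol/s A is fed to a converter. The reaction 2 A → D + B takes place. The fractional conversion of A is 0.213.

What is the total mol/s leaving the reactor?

46.4 mol/s

A reacted = 0.213 × 46.4 = 9.883 mol/s; ν_A = −2, so ξ = 9.883/2 = 4.942 mol/s.
Outlet amounts (n = n₀ + ν ξ):
  A: 46.4 − 2(4.942) = 36.52
  D: 0 + 1(4.942) = 4.942
  B: 0 + 1(4.942) = 4.942
Total out = 36.52 + 4.942 + 4.942 = 46.4 mol/s.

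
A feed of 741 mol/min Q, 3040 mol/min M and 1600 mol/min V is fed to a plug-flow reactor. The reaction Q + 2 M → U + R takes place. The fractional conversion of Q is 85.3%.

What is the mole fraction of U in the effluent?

0.133

Q reacted = 0.853 × 741 = 632.1 mol/min; ν_Q = −1, so ξ = 632.1/1 = 632.1 mol/min.
Outlet amounts (n = n₀ + ν ξ):
  Q: 741 − 1(632.1) = 108.9
  M: 3040 − 2(632.1) = 1776
  U: 0 + 1(632.1) = 632.1
  R: 0 + 1(632.1) = 632.1
  V: 1600 (inert)
Total out = 4749 mol/min; y_U = 632.1 / 4749 = 0.1331.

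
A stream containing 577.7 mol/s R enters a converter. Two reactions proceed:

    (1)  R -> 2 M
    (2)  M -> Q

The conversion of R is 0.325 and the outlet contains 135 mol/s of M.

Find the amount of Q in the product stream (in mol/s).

241 mol/s

Conversion of R: R consumed = 1ξ₁ = 0.325 × 577.7 → ξ₁ = 187.8 mol/s.
M balance: n_M = 0 + 2ξ₁ − 1ξ₂ = 135 → ξ₂ = (2·187.8 − 135)/1 = 240.5 mol/s.
Outlet amounts (n = n₀ + Σ ν·ξ):
  R: 577.7 − 1(187.8) = 389.9
  M: 0 + 2(187.8) − 1(240.5) = 135
  Q: 0 + 1(240.5) = 240.5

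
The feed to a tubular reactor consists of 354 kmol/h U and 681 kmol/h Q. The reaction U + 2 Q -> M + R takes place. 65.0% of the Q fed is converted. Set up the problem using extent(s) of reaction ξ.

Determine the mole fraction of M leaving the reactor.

0.272

Q reacted = 0.65 × 681 = 442.7 kmol/h; ν_Q = −2, so ξ = 442.7/2 = 221.3 kmol/h.
Outlet amounts (n = n₀ + ν ξ):
  U: 354 − 1(221.3) = 132.7
  Q: 681 − 2(221.3) = 238.3
  M: 0 + 1(221.3) = 221.3
  R: 0 + 1(221.3) = 221.3
Total out = 813.7 kmol/h; y_M = 221.3 / 813.7 = 0.272.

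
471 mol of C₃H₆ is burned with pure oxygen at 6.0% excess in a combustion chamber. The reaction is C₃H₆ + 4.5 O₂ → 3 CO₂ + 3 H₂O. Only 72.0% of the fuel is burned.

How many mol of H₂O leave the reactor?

1020 mol

Stoichiometric O₂ = 4.5 × 471 = 2120 mol; O₂ fed = 2120 × 1.060 = 2247 mol.
Fuel reacted = 0.72 × 471 → ξ = 339.1 mol.
Outlet (n = n₀ + ν ξ):
  C₃H₆: 471 − 1(339.1) = 131.9
  O₂: 2247 − 4.5(339.1) = 720.6
  CO₂: 0 + 3(339.1) = 1017
  H₂O: 0 + 3(339.1) = 1017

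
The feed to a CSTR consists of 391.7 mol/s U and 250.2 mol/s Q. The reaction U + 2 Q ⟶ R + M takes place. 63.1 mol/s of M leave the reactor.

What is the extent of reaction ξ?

ξ = 63.1 mol/s

For M: n = n₀ + 1ξ → 63.1 = 0 + 1ξ, giving ξ = 63.1 mol/s.
Outlet amounts (n = n₀ + ν ξ):
  U: 391.7 − 1(63.1) = 328.6
  Q: 250.2 − 2(63.1) = 124
  R: 0 + 1(63.1) = 63.1
  M: 0 + 1(63.1) = 63.1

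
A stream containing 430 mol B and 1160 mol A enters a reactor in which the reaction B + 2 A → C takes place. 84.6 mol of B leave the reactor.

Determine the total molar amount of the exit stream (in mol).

899 mol

For B: n = n₀ − 1ξ → 84.6 = 430 − 1ξ, giving ξ = 345.4 mol.
Outlet amounts (n = n₀ + ν ξ):
  B: 430 − 1(345.4) = 84.6
  A: 1160 − 2(345.4) = 469.2
  C: 0 + 1(345.4) = 345.4
Total out = 84.6 + 469.2 + 345.4 = 899.2 mol.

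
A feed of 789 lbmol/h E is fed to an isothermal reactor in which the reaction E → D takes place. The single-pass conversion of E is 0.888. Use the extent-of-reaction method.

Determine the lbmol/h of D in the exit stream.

E reacted = 0.888 × 789 = 700.6 lbmol/h; ν_E = −1, so ξ = 700.6/1 = 700.6 lbmol/h.
Outlet amounts (n = n₀ + ν ξ):
  E: 789 − 1(700.6) = 88.37
  D: 0 + 1(700.6) = 700.6

701 lbmol/h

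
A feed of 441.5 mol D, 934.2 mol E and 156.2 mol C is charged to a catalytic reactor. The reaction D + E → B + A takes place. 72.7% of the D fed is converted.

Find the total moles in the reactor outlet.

1530 mol

D reacted = 0.727 × 441.5 = 321 mol; ν_D = −1, so ξ = 321/1 = 321 mol.
Outlet amounts (n = n₀ + ν ξ):
  D: 441.5 − 1(321) = 120.5
  E: 934.2 − 1(321) = 613.2
  B: 0 + 1(321) = 321
  A: 0 + 1(321) = 321
  C: 156.2 (inert)
Total out = 120.5 + 613.2 + 321 + 321 + 156.2 = 1532 mol.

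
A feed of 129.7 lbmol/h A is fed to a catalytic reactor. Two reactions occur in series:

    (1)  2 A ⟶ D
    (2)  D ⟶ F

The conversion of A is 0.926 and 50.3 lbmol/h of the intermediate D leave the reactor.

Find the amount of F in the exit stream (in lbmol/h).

9.75 lbmol/h

Conversion of A: A consumed = 2ξ₁ = 0.926 × 129.7 → ξ₁ = 60.05 lbmol/h.
D balance: n_D = 0 + 1ξ₁ − 1ξ₂ = 50.3 → ξ₂ = (1·60.05 − 50.3)/1 = 9.751 lbmol/h.
Outlet amounts (n = n₀ + Σ ν·ξ):
  A: 129.7 − 2(60.05) = 9.598
  D: 0 + 1(60.05) − 1(9.751) = 50.3
  F: 0 + 1(9.751) = 9.751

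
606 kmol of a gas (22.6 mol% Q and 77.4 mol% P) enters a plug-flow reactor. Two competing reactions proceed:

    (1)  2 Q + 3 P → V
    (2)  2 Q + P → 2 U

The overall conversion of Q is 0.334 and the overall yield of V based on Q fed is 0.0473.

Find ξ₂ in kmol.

ξ₂ = 16.4 kmol

Yield of V: 1ξ₁ / 137 = 0.0473 → ξ₁ = 6.478 kmol.
Conversion of Q: 2ξ₁ + 2ξ₂ = 0.334 × 137 = 45.74 → ξ₂ = 16.39 kmol.
Outlet amounts (n = n₀ + Σ ν·ξ):
  Q: 137 − 2(6.478) − 2(16.39) = 91.21
  P: 469 − 3(6.478) − 1(16.39) = 433.2
  V: 0 + 1(6.478) = 6.478
  U: 0 + 2(16.39) = 32.79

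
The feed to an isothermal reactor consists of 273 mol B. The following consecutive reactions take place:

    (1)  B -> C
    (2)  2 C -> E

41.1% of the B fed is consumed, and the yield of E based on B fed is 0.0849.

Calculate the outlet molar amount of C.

Conversion of B: B consumed = 1ξ₁ = 0.411 × 273 → ξ₁ = 112.2 mol.
Yield of E: 1ξ₂ / 273 = 0.0849 → ξ₂ = 23.18 mol.
Outlet amounts (n = n₀ + Σ ν·ξ):
  B: 273 − 1(112.2) = 160.8
  C: 0 + 1(112.2) − 2(23.18) = 65.85
  E: 0 + 1(23.18) = 23.18

65.8 mol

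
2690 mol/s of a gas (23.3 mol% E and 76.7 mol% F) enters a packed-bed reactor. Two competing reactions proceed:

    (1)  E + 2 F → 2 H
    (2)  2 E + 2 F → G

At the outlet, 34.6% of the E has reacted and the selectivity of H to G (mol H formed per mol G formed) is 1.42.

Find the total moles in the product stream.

Conversion of E: E consumed = 0.346 × 626.8 = 216.9 mol/s = 1ξ₁ + 2ξ₂.
Selectivity: 2ξ₁ / (1ξ₂) = 1.42 → ξ₁ = 0.71 ξ₂.
Substitute: (1·0.71 + 2) ξ₂ = 216.9 → ξ₂ = 80.02 mol/s, ξ₁ = 56.82 mol/s.
Outlet amounts (n = n₀ + Σ ν·ξ):
  E: 626.8 − 1(56.82) − 2(80.02) = 409.9
  F: 2063 − 2(56.82) − 2(80.02) = 1790
  H: 0 + 2(56.82) = 113.6
  G: 0 + 1(80.02) = 80.02
Total out = 409.9 + 1790 + 113.6 + 80.02 = 2393 mol/s.

2390 mol/s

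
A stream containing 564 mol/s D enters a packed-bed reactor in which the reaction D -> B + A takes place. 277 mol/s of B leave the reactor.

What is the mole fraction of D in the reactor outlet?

For B: n = n₀ + 1ξ → 277 = 0 + 1ξ, giving ξ = 277 mol/s.
Outlet amounts (n = n₀ + ν ξ):
  D: 564 − 1(277) = 287
  B: 0 + 1(277) = 277
  A: 0 + 1(277) = 277
Total out = 841 mol/s; y_D = 287 / 841 = 0.3413.

0.341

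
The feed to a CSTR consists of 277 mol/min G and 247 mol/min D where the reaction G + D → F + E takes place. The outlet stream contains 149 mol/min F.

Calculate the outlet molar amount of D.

For F: n = n₀ + 1ξ → 149 = 0 + 1ξ, giving ξ = 149 mol/min.
Outlet amounts (n = n₀ + ν ξ):
  G: 277 − 1(149) = 128
  D: 247 − 1(149) = 98
  F: 0 + 1(149) = 149
  E: 0 + 1(149) = 149

98 mol/min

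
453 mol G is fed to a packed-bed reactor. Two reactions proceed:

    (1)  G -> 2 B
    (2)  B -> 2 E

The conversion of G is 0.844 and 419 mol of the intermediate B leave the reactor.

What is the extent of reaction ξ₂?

ξ₂ = 346 mol

Conversion of G: G consumed = 1ξ₁ = 0.844 × 453 → ξ₁ = 382.3 mol.
B balance: n_B = 0 + 2ξ₁ − 1ξ₂ = 419 → ξ₂ = (2·382.3 − 419)/1 = 345.7 mol.
Outlet amounts (n = n₀ + Σ ν·ξ):
  G: 453 − 1(382.3) = 70.67
  B: 0 + 2(382.3) − 1(345.7) = 419
  E: 0 + 2(345.7) = 691.3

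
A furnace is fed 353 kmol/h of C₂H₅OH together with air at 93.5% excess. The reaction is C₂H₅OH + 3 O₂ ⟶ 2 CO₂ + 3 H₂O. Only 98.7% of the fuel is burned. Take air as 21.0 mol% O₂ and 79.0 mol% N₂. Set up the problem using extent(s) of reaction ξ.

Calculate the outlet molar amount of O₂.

Stoichiometric O₂ = 3 × 353 = 1059 kmol/h; O₂ fed = 1059 × 1.935 = 2049 kmol/h.
N₂ fed = 2049 × 79/21 = 7709 kmol/h.
Fuel reacted = 0.987 × 353 → ξ = 348.4 kmol/h.
Outlet (n = n₀ + ν ξ):
  C₂H₅OH: 353 − 1(348.4) = 4.589
  O₂: 2049 − 3(348.4) = 1004
  N₂: 7709 (inert)
  CO₂: 0 + 2(348.4) = 696.8
  H₂O: 0 + 3(348.4) = 1045

1000 kmol/h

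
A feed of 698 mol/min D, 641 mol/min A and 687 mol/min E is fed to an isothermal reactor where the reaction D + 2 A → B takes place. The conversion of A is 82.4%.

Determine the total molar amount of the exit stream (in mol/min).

1500 mol/min

A reacted = 0.824 × 641 = 528.2 mol/min; ν_A = −2, so ξ = 528.2/2 = 264.1 mol/min.
Outlet amounts (n = n₀ + ν ξ):
  D: 698 − 1(264.1) = 433.9
  A: 641 − 2(264.1) = 112.8
  B: 0 + 1(264.1) = 264.1
  E: 687 (inert)
Total out = 433.9 + 112.8 + 264.1 + 687 = 1498 mol/min.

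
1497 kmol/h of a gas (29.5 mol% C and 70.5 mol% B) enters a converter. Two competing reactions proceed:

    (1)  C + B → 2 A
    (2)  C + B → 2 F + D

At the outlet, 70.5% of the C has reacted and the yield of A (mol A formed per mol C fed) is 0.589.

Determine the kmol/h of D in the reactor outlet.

Yield of A: 2ξ₁ / 441.6 = 0.589 → ξ₁ = 130.1 kmol/h.
Conversion of C: 1ξ₁ + 1ξ₂ = 0.705 × 441.6 = 311.3 → ξ₂ = 181.3 kmol/h.
Outlet amounts (n = n₀ + Σ ν·ξ):
  C: 441.6 − 1(130.1) − 1(181.3) = 130.3
  B: 1055 − 1(130.1) − 1(181.3) = 744
  A: 0 + 2(130.1) = 260.1
  F: 0 + 2(181.3) = 362.6
  D: 0 + 1(181.3) = 181.3

181 kmol/h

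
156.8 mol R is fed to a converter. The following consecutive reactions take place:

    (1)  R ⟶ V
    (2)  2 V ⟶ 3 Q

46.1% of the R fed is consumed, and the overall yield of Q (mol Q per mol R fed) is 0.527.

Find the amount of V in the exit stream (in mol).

Conversion of R: R consumed = 1ξ₁ = 0.461 × 156.8 → ξ₁ = 72.28 mol.
Yield of Q: 3ξ₂ / 156.8 = 0.527 → ξ₂ = 27.54 mol.
Outlet amounts (n = n₀ + Σ ν·ξ):
  R: 156.8 − 1(72.28) = 84.52
  V: 0 + 1(72.28) − 2(27.54) = 17.2
  Q: 0 + 3(27.54) = 82.63

17.2 mol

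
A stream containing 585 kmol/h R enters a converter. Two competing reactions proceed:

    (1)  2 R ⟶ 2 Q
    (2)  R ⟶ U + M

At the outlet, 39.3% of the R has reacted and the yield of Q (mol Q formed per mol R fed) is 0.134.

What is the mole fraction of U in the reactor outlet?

0.206

Yield of Q: 2ξ₁ / 585 = 0.134 → ξ₁ = 39.2 kmol/h.
Conversion of R: 2ξ₁ + 1ξ₂ = 0.393 × 585 = 229.9 → ξ₂ = 151.5 kmol/h.
Outlet amounts (n = n₀ + Σ ν·ξ):
  R: 585 − 2(39.2) − 1(151.5) = 355.1
  Q: 0 + 2(39.2) = 78.39
  U: 0 + 1(151.5) = 151.5
  M: 0 + 1(151.5) = 151.5
Total out = 736.5 kmol/h; y_U = 151.5 / 736.5 = 0.2057.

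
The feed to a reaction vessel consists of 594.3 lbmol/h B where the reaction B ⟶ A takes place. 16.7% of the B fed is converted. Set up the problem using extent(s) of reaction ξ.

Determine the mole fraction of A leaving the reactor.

B reacted = 0.167 × 594.3 = 99.25 lbmol/h; ν_B = −1, so ξ = 99.25/1 = 99.25 lbmol/h.
Outlet amounts (n = n₀ + ν ξ):
  B: 594.3 − 1(99.25) = 495.1
  A: 0 + 1(99.25) = 99.25
Total out = 594.3 lbmol/h; y_A = 99.25 / 594.3 = 0.167.

0.167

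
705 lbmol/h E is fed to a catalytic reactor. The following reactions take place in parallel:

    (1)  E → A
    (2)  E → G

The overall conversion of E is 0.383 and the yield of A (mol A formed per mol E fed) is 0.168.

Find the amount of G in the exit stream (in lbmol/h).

Yield of A: 1ξ₁ / 705 = 0.168 → ξ₁ = 118.4 lbmol/h.
Conversion of E: 1ξ₁ + 1ξ₂ = 0.383 × 705 = 270 → ξ₂ = 151.6 lbmol/h.
Outlet amounts (n = n₀ + Σ ν·ξ):
  E: 705 − 1(118.4) − 1(151.6) = 435
  A: 0 + 1(118.4) = 118.4
  G: 0 + 1(151.6) = 151.6

152 lbmol/h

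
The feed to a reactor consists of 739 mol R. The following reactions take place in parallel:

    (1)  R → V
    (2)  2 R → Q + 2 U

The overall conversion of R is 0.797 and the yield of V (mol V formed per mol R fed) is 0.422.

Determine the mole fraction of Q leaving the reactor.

0.158

Yield of V: 1ξ₁ / 739 = 0.422 → ξ₁ = 311.9 mol.
Conversion of R: 1ξ₁ + 2ξ₂ = 0.797 × 739 = 589 → ξ₂ = 138.6 mol.
Outlet amounts (n = n₀ + Σ ν·ξ):
  R: 739 − 1(311.9) − 2(138.6) = 150
  V: 0 + 1(311.9) = 311.9
  Q: 0 + 1(138.6) = 138.6
  U: 0 + 2(138.6) = 277.1
Total out = 877.6 mol; y_Q = 138.6 / 877.6 = 0.1579.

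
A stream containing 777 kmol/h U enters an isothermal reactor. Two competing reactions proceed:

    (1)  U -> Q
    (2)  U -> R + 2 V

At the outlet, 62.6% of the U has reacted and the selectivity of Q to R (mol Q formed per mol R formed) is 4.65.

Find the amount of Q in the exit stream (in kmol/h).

400 kmol/h

Conversion of U: U consumed = 0.626 × 777 = 486.4 kmol/h = 1ξ₁ + 1ξ₂.
Selectivity: 1ξ₁ / (1ξ₂) = 4.65 → ξ₁ = 4.65 ξ₂.
Substitute: (1·4.65 + 1) ξ₂ = 486.4 → ξ₂ = 86.09 kmol/h, ξ₁ = 400.3 kmol/h.
Outlet amounts (n = n₀ + Σ ν·ξ):
  U: 777 − 1(400.3) − 1(86.09) = 290.6
  Q: 0 + 1(400.3) = 400.3
  R: 0 + 1(86.09) = 86.09
  V: 0 + 2(86.09) = 172.2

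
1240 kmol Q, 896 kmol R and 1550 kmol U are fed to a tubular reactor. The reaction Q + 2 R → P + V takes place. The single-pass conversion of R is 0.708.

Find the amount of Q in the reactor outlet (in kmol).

923 kmol

R reacted = 0.708 × 896 = 634.4 kmol; ν_R = −2, so ξ = 634.4/2 = 317.2 kmol.
Outlet amounts (n = n₀ + ν ξ):
  Q: 1240 − 1(317.2) = 922.8
  R: 896 − 2(317.2) = 261.6
  P: 0 + 1(317.2) = 317.2
  V: 0 + 1(317.2) = 317.2
  U: 1550 (inert)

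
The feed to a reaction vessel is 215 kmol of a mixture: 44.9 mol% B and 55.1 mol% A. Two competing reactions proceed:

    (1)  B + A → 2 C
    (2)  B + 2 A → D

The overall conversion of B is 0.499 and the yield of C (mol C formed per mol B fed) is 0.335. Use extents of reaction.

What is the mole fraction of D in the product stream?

Yield of C: 2ξ₁ / 96.53 = 0.335 → ξ₁ = 16.17 kmol.
Conversion of B: 1ξ₁ + 1ξ₂ = 0.499 × 96.53 = 48.17 → ξ₂ = 32 kmol.
Outlet amounts (n = n₀ + Σ ν·ξ):
  B: 96.53 − 1(16.17) − 1(32) = 48.36
  A: 118.5 − 1(16.17) − 2(32) = 38.29
  C: 0 + 2(16.17) = 32.34
  D: 0 + 1(32) = 32
Total out = 151 kmol; y_D = 32 / 151 = 0.2119.

0.212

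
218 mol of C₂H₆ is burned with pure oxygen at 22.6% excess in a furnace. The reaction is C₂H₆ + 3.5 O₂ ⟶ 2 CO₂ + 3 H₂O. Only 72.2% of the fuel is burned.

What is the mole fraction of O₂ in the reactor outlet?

Stoichiometric O₂ = 3.5 × 218 = 763 mol; O₂ fed = 763 × 1.226 = 935.4 mol.
Fuel reacted = 0.722 × 218 → ξ = 157.4 mol.
Outlet (n = n₀ + ν ξ):
  C₂H₆: 218 − 1(157.4) = 60.6
  O₂: 935.4 − 3.5(157.4) = 384.6
  CO₂: 0 + 2(157.4) = 314.8
  H₂O: 0 + 3(157.4) = 472.2
Total out = 1232 mol; y_O₂ = 384.6 / 1232 = 0.3121.

0.312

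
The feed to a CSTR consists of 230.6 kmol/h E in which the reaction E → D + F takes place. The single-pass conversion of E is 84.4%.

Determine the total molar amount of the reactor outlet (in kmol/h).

E reacted = 0.844 × 230.6 = 194.6 kmol/h; ν_E = −1, so ξ = 194.6/1 = 194.6 kmol/h.
Outlet amounts (n = n₀ + ν ξ):
  E: 230.6 − 1(194.6) = 35.97
  D: 0 + 1(194.6) = 194.6
  F: 0 + 1(194.6) = 194.6
Total out = 35.97 + 194.6 + 194.6 = 425.2 kmol/h.

425 kmol/h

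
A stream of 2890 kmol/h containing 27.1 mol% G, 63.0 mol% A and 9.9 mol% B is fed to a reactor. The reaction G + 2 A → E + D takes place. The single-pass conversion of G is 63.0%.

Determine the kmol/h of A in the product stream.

834 kmol/h

G reacted = 0.63 × 783.2 = 493.4 kmol/h; ν_G = −1, so ξ = 493.4/1 = 493.4 kmol/h.
Outlet amounts (n = n₀ + ν ξ):
  G: 783.2 − 1(493.4) = 289.8
  A: 1821 − 2(493.4) = 833.9
  E: 0 + 1(493.4) = 493.4
  D: 0 + 1(493.4) = 493.4
  B: 286.1 (inert)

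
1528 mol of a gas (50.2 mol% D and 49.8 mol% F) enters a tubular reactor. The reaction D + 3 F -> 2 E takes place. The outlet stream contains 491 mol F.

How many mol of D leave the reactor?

For F: n = n₀ − 3ξ → 491 = 760.9 − 3ξ, giving ξ = 89.98 mol.
Outlet amounts (n = n₀ + ν ξ):
  D: 767.1 − 1(89.98) = 677.1
  F: 760.9 − 3(89.98) = 491
  E: 0 + 2(89.98) = 180

677 mol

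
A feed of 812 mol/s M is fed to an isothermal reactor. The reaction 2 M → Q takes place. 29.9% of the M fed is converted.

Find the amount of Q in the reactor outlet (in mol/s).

121 mol/s

M reacted = 0.299 × 812 = 242.8 mol/s; ν_M = −2, so ξ = 242.8/2 = 121.4 mol/s.
Outlet amounts (n = n₀ + ν ξ):
  M: 812 − 2(121.4) = 569.2
  Q: 0 + 1(121.4) = 121.4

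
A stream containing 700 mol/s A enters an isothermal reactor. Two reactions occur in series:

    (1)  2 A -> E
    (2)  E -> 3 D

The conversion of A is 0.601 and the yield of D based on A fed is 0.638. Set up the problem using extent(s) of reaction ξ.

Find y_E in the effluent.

Conversion of A: A consumed = 2ξ₁ = 0.601 × 700 → ξ₁ = 210.3 mol/s.
Yield of D: 3ξ₂ / 700 = 0.638 → ξ₂ = 148.9 mol/s.
Outlet amounts (n = n₀ + Σ ν·ξ):
  A: 700 − 2(210.3) = 279.3
  E: 0 + 1(210.3) − 1(148.9) = 61.48
  D: 0 + 3(148.9) = 446.6
Total out = 787.4 mol/s; y_E = 61.48 / 787.4 = 0.07809.

0.0781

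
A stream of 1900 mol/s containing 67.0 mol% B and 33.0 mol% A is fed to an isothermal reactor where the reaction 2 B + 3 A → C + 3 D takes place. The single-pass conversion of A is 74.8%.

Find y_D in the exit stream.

0.269

A reacted = 0.748 × 627 = 469 mol/s; ν_A = −3, so ξ = 469/3 = 156.3 mol/s.
Outlet amounts (n = n₀ + ν ξ):
  B: 1273 − 2(156.3) = 960.3
  A: 627 − 3(156.3) = 158
  C: 0 + 1(156.3) = 156.3
  D: 0 + 3(156.3) = 469
Total out = 1744 mol/s; y_D = 469 / 1744 = 0.269.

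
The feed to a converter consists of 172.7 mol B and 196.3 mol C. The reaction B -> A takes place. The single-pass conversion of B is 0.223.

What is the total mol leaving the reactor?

B reacted = 0.223 × 172.7 = 38.51 mol; ν_B = −1, so ξ = 38.51/1 = 38.51 mol.
Outlet amounts (n = n₀ + ν ξ):
  B: 172.7 − 1(38.51) = 134.2
  A: 0 + 1(38.51) = 38.51
  C: 196.3 (inert)
Total out = 134.2 + 38.51 + 196.3 = 369 mol.

369 mol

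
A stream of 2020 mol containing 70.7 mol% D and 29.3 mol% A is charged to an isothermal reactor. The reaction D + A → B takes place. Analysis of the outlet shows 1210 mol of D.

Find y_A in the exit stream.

For D: n = n₀ − 1ξ → 1210 = 1428 − 1ξ, giving ξ = 218.1 mol.
Outlet amounts (n = n₀ + ν ξ):
  D: 1428 − 1(218.1) = 1210
  A: 591.9 − 1(218.1) = 373.7
  B: 0 + 1(218.1) = 218.1
Total out = 1802 mol; y_A = 373.7 / 1802 = 0.2074.

0.207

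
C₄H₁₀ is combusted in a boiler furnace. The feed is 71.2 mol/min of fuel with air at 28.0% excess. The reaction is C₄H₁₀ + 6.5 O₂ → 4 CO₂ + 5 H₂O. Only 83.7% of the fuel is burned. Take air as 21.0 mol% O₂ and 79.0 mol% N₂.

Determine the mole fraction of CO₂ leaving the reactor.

0.08

Stoichiometric O₂ = 6.5 × 71.2 = 462.8 mol/min; O₂ fed = 462.8 × 1.280 = 592.4 mol/min.
N₂ fed = 592.4 × 79/21 = 2228 mol/min.
Fuel reacted = 0.837 × 71.2 → ξ = 59.59 mol/min.
Outlet (n = n₀ + ν ξ):
  C₄H₁₀: 71.2 − 1(59.59) = 11.61
  O₂: 592.4 − 6.5(59.59) = 205
  N₂: 2228 (inert)
  CO₂: 0 + 4(59.59) = 238.4
  H₂O: 0 + 5(59.59) = 298
Total out = 2981 mol/min; y_CO₂ = 238.4 / 2981 = 0.07995.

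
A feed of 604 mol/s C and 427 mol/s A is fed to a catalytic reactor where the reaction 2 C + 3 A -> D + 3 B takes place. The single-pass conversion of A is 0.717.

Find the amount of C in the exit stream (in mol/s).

400 mol/s

A reacted = 0.717 × 427 = 306.2 mol/s; ν_A = −3, so ξ = 306.2/3 = 102.1 mol/s.
Outlet amounts (n = n₀ + ν ξ):
  C: 604 − 2(102.1) = 399.9
  A: 427 − 3(102.1) = 120.8
  D: 0 + 1(102.1) = 102.1
  B: 0 + 3(102.1) = 306.2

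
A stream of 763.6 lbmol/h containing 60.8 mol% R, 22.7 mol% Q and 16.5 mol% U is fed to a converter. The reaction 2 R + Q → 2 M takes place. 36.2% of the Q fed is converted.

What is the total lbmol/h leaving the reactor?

Q reacted = 0.362 × 173.3 = 62.75 lbmol/h; ν_Q = −1, so ξ = 62.75/1 = 62.75 lbmol/h.
Outlet amounts (n = n₀ + ν ξ):
  R: 464.3 − 2(62.75) = 338.8
  Q: 173.3 − 1(62.75) = 110.6
  M: 0 + 2(62.75) = 125.5
  U: 126 (inert)
Total out = 338.8 + 110.6 + 125.5 + 126 = 700.9 lbmol/h.

701 lbmol/h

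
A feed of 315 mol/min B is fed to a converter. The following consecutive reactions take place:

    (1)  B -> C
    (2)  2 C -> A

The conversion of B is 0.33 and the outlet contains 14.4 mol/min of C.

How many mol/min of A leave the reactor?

Conversion of B: B consumed = 1ξ₁ = 0.33 × 315 → ξ₁ = 104 mol/min.
C balance: n_C = 0 + 1ξ₁ − 2ξ₂ = 14.4 → ξ₂ = (1·104 − 14.4)/2 = 44.77 mol/min.
Outlet amounts (n = n₀ + Σ ν·ξ):
  B: 315 − 1(104) = 211.1
  C: 0 + 1(104) − 2(44.77) = 14.4
  A: 0 + 1(44.77) = 44.77

44.8 mol/min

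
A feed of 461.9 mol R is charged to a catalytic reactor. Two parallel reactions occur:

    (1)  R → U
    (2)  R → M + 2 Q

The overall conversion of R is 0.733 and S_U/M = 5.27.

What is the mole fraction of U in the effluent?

Conversion of R: R consumed = 0.733 × 461.9 = 338.6 mol = 1ξ₁ + 1ξ₂.
Selectivity: 1ξ₁ / (1ξ₂) = 5.27 → ξ₁ = 5.27 ξ₂.
Substitute: (1·5.27 + 1) ξ₂ = 338.6 → ξ₂ = 54 mol, ξ₁ = 284.6 mol.
Outlet amounts (n = n₀ + Σ ν·ξ):
  R: 461.9 − 1(284.6) − 1(54) = 123.3
  U: 0 + 1(284.6) = 284.6
  M: 0 + 1(54) = 54
  Q: 0 + 2(54) = 108
Total out = 569.9 mol; y_U = 284.6 / 569.9 = 0.4993.

0.499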